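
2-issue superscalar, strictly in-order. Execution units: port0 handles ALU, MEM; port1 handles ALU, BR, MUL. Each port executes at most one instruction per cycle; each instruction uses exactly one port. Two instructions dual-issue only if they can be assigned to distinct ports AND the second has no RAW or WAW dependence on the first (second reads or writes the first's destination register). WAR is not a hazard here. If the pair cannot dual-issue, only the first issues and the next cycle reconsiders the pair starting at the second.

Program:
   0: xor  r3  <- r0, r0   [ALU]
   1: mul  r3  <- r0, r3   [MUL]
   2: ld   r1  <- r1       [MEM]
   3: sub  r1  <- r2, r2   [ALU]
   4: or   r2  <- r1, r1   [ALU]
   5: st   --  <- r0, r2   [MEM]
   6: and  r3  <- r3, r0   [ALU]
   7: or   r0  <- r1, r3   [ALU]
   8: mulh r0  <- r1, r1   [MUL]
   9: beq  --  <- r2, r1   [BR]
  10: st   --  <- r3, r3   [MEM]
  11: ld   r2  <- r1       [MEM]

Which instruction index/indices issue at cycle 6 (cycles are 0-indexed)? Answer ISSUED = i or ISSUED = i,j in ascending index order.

ISSUED = 8

t=0 i0:xor.ALU ; RAW+WAW r3
t=1 i1,i2:mul.MUL/ld.MEM ; 2-wide
t=2 i3:sub.ALU ; RAW r1
t=3 i4:or.ALU ; RAW r2
t=4 i5,i6:st.MEM/and.ALU ; 2-wide
t=5 i7:or.ALU ; WAW r0
t=6 i8:mulh.MUL ; no-port MUL/BR
t=7 i9,i10:beq.BR/st.MEM ; 2-wide
t=8 i11:ld.MEM ; tail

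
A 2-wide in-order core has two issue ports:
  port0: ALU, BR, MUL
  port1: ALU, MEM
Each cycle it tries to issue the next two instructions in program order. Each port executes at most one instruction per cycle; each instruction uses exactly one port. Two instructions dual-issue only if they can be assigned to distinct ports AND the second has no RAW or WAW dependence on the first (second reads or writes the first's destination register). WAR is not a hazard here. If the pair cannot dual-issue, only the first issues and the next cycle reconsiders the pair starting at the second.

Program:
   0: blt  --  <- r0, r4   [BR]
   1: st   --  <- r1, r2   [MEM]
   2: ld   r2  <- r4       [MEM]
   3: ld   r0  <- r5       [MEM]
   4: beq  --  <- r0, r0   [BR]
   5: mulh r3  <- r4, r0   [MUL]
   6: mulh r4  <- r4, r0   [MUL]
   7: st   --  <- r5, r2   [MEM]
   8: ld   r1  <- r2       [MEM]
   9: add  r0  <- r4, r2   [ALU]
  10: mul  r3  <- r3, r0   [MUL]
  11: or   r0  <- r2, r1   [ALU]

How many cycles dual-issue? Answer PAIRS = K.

t=0 i0/i1:blt.BR;st.MEM ; pair
t=1 i2:ld.MEM ; no-port MEM/MEM
t=2 i3:ld.MEM ; RAW r0
t=3 i4:beq.BR ; no-port BR/MUL
t=4 i5:mulh.MUL ; no-port MUL/MUL
t=5 i6/i7:mulh.MUL;st.MEM ; pair
t=6 i8/i9:ld.MEM;add.ALU ; pair
t=7 i10/i11:mul.MUL;or.ALU ; pair

PAIRS = 4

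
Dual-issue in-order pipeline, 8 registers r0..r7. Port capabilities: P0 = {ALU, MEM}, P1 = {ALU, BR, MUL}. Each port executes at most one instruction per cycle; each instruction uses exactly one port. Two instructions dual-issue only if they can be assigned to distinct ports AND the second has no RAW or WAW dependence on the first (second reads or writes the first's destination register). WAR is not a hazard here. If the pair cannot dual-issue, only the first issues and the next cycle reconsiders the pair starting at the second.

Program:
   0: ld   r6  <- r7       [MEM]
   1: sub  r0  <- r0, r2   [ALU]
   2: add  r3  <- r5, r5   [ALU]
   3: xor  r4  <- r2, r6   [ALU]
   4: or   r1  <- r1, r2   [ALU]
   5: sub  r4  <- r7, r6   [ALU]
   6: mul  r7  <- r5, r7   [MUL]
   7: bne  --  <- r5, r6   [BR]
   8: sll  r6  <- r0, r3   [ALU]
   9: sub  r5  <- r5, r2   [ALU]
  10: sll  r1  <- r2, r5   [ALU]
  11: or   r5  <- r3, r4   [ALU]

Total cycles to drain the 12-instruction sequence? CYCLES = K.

CYCLES = 7

c0: i0,i1 ld.MEM;sub.ALU  2-wide
c1: i2,i3 add.ALU;xor.ALU  2-wide
c2: i4,i5 or.ALU;sub.ALU  2-wide
c3: i6 mul.MUL  no-port MUL/BR
c4: i7,i8 bne.BR;sll.ALU  2-wide
c5: i9 sub.ALU  RAW r5
c6: i10,i11 sll.ALU;or.ALU  2-wide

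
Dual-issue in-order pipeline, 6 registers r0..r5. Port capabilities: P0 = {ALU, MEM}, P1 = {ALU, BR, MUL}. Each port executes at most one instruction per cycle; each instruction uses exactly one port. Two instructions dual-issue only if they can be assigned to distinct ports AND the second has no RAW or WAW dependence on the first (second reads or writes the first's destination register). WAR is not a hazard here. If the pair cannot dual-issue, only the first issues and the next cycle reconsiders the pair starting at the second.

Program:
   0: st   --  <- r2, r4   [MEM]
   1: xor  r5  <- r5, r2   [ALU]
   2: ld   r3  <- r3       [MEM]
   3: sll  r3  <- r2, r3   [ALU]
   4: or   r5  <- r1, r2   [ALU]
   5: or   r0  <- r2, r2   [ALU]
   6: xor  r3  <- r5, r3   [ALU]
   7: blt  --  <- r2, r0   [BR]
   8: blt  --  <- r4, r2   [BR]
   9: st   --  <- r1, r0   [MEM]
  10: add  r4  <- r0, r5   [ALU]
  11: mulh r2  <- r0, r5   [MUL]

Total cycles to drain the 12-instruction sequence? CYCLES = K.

0. st.MEM;xor.ALU @i0,i1  | pair
1. ld.MEM @i2  | RAW+WAW r3
2. sll.ALU;or.ALU @i3,i4  | pair
3. or.ALU;xor.ALU @i5,i6  | pair
4. blt.BR @i7  | no-port BR/BR
5. blt.BR;st.MEM @i8,i9  | pair
6. add.ALU;mulh.MUL @i10,i11  | pair

CYCLES = 7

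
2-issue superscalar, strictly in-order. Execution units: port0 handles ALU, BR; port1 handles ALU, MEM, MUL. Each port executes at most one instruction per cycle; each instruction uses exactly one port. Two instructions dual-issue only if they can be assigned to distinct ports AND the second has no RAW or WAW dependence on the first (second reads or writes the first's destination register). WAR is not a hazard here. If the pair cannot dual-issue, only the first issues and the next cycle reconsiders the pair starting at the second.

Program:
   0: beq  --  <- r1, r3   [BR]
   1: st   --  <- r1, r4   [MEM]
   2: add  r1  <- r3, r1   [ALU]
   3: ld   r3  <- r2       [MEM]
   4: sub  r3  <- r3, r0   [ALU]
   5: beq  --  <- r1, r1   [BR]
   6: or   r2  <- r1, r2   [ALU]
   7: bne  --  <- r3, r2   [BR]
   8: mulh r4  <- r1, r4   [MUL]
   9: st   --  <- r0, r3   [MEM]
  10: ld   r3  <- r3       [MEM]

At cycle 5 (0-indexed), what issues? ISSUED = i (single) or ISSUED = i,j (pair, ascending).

ISSUED = 9

c0: i0,i1 beq/st  pair
c1: i2,i3 add/ld  pair
c2: i4,i5 sub/beq  pair
c3: i6 or  RAW r2
c4: i7,i8 bne/mulh  pair
c5: i9 st  no-port MEM/MEM
c6: i10 ld  tail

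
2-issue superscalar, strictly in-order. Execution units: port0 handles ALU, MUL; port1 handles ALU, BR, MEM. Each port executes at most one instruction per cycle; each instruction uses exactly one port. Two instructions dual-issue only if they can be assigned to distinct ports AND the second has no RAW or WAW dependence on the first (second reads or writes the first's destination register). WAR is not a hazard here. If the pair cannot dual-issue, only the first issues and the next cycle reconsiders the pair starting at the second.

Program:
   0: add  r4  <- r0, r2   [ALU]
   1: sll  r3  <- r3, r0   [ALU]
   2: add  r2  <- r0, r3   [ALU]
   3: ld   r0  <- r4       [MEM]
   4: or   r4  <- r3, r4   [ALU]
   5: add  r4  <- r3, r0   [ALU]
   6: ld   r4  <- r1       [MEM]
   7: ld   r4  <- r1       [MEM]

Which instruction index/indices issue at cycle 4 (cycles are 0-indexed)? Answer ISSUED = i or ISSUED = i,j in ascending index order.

ISSUED = 6

[0] i0&i1  add.ALU;sll.ALU  -- pair
[1] i2&i3  add.ALU;ld.MEM  -- pair
[2] i4  or.ALU  -- WAW r4
[3] i5  add.ALU  -- WAW r4
[4] i6  ld.MEM  -- no-port MEM/MEM
[5] i7  ld.MEM  -- tail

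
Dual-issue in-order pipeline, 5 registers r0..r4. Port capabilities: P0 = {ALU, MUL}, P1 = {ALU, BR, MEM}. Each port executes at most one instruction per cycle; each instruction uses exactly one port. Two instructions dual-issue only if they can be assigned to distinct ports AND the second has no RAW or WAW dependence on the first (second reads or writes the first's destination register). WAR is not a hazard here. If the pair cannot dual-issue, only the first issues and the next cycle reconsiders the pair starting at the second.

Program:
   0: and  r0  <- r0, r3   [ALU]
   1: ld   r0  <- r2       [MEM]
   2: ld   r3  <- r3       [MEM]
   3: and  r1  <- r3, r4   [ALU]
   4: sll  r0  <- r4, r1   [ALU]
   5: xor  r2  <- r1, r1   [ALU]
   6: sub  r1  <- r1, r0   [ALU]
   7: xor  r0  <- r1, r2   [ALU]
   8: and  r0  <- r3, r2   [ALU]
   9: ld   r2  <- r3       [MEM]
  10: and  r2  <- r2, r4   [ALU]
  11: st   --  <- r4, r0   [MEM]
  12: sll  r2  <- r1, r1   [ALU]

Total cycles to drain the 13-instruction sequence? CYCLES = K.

CYCLES = 10

c0: i0 and.ALU  WAW r0
c1: i1 ld.MEM  no-port MEM/MEM
c2: i2 ld.MEM  RAW r3
c3: i3 and.ALU  RAW r1
c4: i4/i5 sll.ALU/xor.ALU  dual
c5: i6 sub.ALU  RAW r1
c6: i7 xor.ALU  WAW r0
c7: i8/i9 and.ALU/ld.MEM  dual
c8: i10/i11 and.ALU/st.MEM  dual
c9: i12 sll.ALU  tail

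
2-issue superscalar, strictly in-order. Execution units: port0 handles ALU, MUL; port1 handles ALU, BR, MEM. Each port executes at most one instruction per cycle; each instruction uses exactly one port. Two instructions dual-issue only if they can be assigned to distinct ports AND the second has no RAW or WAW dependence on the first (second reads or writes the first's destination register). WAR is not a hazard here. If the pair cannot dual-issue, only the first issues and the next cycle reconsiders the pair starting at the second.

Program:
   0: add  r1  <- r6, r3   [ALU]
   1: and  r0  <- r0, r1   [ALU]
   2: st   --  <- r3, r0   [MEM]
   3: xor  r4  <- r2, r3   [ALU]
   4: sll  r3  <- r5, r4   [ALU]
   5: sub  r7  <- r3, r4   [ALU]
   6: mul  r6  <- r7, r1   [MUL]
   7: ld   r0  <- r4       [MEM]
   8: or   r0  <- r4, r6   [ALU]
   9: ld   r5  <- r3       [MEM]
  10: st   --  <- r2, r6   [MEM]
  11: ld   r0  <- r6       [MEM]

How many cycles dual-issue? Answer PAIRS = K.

PAIRS = 3

c0: i0 add  RAW r1
c1: i1 and  RAW r0
c2: i2&i3 st xor  2-wide
c3: i4 sll  RAW r3
c4: i5 sub  RAW r7
c5: i6&i7 mul ld  2-wide
c6: i8&i9 or ld  2-wide
c7: i10 st  no-port MEM/MEM
c8: i11 ld  tail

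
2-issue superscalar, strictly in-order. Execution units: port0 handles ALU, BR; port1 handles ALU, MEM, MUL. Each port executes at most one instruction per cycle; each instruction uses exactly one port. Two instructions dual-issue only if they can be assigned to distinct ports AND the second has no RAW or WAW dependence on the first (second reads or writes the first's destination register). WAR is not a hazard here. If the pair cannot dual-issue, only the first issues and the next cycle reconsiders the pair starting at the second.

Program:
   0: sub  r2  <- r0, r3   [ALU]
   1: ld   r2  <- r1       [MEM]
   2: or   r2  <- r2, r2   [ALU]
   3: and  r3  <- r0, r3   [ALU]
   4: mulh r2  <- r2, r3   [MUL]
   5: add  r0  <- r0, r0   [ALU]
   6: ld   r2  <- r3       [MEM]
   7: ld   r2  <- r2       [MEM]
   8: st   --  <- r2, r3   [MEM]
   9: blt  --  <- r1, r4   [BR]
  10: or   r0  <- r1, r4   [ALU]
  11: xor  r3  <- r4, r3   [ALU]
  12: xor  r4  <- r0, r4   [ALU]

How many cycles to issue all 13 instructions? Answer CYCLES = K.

#0 head=0: sub i0 WAW r2
#1 head=1: ld i1 RAW+WAW r2
#2 head=2: or/and i2/i3 2-wide
#3 head=4: mulh/add i4/i5 2-wide
#4 head=6: ld i6 no-port MEM/MEM
#5 head=7: ld i7 no-port MEM/MEM
#6 head=8: st/blt i8/i9 2-wide
#7 head=10: or/xor i10/i11 2-wide
#8 head=12: xor i12 tail

CYCLES = 9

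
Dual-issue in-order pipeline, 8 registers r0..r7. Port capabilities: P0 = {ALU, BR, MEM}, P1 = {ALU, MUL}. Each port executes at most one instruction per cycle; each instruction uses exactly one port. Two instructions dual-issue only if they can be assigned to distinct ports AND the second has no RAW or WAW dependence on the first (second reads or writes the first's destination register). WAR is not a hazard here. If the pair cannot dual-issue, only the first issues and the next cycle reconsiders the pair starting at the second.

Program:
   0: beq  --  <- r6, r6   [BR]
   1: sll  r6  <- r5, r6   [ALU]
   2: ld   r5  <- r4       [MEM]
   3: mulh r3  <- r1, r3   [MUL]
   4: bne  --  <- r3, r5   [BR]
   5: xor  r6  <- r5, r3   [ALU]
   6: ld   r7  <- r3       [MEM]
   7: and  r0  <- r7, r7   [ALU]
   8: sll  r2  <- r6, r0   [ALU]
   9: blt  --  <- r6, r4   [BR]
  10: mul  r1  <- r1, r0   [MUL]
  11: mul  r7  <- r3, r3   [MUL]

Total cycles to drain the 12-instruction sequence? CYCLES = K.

[0] i0&i1  beq sll  -- pair
[1] i2&i3  ld mulh  -- pair
[2] i4&i5  bne xor  -- pair
[3] i6  ld  -- RAW r7
[4] i7  and  -- RAW r0
[5] i8&i9  sll blt  -- pair
[6] i10  mul  -- no-port MUL/MUL
[7] i11  mul  -- tail

CYCLES = 8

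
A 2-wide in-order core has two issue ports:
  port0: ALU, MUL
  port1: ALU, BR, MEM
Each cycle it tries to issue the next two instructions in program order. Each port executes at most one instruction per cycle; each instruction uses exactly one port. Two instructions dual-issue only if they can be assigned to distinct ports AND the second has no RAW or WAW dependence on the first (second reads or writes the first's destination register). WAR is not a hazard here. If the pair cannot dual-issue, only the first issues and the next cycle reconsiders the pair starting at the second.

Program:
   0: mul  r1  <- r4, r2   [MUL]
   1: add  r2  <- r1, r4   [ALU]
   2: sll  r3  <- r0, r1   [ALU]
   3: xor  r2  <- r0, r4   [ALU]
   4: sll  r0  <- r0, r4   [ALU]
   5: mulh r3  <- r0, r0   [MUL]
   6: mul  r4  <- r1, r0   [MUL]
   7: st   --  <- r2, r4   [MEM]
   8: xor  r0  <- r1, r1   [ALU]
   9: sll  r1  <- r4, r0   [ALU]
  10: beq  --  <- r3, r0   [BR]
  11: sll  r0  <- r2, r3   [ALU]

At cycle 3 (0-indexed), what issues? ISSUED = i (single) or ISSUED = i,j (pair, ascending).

ISSUED = 5

#0 head=0: mul i0 RAW r1
#1 head=1: add sll i1&i2 dual
#2 head=3: xor sll i3&i4 dual
#3 head=5: mulh i5 no-port MUL/MUL
#4 head=6: mul i6 RAW r4
#5 head=7: st xor i7&i8 dual
#6 head=9: sll beq i9&i10 dual
#7 head=11: sll i11 tail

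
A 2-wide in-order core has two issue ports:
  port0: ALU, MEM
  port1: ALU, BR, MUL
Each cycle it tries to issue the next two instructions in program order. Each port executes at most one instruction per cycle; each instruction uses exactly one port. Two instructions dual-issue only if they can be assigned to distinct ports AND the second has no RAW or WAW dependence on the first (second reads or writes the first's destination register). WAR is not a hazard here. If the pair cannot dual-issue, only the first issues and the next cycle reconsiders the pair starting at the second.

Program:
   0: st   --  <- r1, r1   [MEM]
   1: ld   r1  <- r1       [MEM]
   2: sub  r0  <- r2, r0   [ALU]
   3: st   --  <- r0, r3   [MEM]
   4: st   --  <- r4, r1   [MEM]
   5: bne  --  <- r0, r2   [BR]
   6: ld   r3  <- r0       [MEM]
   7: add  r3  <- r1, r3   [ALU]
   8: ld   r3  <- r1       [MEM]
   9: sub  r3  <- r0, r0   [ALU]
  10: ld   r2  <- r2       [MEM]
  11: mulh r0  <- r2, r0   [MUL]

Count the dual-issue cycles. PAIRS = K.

c0: i0 st.MEM  no-port MEM/MEM
c1: i1/i2 ld.MEM+sub.ALU  pair
c2: i3 st.MEM  no-port MEM/MEM
c3: i4/i5 st.MEM+bne.BR  pair
c4: i6 ld.MEM  RAW+WAW r3
c5: i7 add.ALU  WAW r3
c6: i8 ld.MEM  WAW r3
c7: i9/i10 sub.ALU+ld.MEM  pair
c8: i11 mulh.MUL  tail

PAIRS = 3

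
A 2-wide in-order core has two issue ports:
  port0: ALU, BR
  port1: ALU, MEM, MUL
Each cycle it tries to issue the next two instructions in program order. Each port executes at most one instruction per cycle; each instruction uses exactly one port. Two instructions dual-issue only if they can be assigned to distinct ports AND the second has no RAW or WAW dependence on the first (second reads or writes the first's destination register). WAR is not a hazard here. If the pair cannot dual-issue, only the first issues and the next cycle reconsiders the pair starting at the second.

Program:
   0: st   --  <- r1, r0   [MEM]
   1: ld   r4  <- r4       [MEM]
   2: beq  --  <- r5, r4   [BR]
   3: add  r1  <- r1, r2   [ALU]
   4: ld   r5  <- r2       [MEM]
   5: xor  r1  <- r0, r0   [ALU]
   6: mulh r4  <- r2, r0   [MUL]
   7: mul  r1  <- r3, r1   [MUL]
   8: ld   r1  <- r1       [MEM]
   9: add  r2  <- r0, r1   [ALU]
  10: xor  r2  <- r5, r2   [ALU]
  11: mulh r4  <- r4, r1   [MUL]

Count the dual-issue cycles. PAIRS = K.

PAIRS = 3

  cy0 -> i0 (st.MEM) no-port MEM/MEM
  cy1 -> i1 (ld.MEM) RAW r4
  cy2 -> i2/i3 (beq.BR/add.ALU) pair
  cy3 -> i4/i5 (ld.MEM/xor.ALU) pair
  cy4 -> i6 (mulh.MUL) no-port MUL/MUL
  cy5 -> i7 (mul.MUL) no-port MUL/MEM
  cy6 -> i8 (ld.MEM) RAW r1
  cy7 -> i9 (add.ALU) RAW+WAW r2
  cy8 -> i10/i11 (xor.ALU/mulh.MUL) pair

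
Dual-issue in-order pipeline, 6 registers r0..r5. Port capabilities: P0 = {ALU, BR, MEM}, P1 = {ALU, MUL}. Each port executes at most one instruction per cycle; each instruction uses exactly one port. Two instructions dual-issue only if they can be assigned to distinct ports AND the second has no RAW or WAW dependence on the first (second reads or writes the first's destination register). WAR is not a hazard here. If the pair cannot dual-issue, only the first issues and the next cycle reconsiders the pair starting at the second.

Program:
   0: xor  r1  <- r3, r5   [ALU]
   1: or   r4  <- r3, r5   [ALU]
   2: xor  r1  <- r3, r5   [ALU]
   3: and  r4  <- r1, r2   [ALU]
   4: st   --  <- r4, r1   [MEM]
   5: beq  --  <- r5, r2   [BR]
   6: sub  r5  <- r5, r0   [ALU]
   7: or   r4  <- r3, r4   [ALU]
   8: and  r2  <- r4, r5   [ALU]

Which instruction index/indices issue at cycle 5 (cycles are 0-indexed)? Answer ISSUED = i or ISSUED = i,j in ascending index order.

0. xor.ALU+or.ALU @i0&i1  | dual
1. xor.ALU @i2  | RAW r1
2. and.ALU @i3  | RAW r4
3. st.MEM @i4  | no-port MEM/BR
4. beq.BR+sub.ALU @i5&i6  | dual
5. or.ALU @i7  | RAW r4
6. and.ALU @i8  | tail

ISSUED = 7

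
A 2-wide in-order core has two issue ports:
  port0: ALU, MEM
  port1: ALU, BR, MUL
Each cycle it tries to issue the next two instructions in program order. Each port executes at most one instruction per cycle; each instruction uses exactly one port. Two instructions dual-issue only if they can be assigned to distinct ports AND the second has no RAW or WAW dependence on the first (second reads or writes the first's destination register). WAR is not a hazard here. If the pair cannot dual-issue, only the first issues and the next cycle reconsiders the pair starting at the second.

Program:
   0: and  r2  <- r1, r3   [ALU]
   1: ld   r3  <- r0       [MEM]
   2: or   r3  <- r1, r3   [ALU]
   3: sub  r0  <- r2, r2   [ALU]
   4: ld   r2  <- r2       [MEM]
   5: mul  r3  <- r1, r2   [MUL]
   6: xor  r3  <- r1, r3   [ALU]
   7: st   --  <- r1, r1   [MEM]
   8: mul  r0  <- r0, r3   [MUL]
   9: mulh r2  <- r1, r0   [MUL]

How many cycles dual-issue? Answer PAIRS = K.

PAIRS = 3

c0: i0&i1 and ld  2-wide
c1: i2&i3 or sub  2-wide
c2: i4 ld  RAW r2
c3: i5 mul  RAW+WAW r3
c4: i6&i7 xor st  2-wide
c5: i8 mul  no-port MUL/MUL
c6: i9 mulh  tail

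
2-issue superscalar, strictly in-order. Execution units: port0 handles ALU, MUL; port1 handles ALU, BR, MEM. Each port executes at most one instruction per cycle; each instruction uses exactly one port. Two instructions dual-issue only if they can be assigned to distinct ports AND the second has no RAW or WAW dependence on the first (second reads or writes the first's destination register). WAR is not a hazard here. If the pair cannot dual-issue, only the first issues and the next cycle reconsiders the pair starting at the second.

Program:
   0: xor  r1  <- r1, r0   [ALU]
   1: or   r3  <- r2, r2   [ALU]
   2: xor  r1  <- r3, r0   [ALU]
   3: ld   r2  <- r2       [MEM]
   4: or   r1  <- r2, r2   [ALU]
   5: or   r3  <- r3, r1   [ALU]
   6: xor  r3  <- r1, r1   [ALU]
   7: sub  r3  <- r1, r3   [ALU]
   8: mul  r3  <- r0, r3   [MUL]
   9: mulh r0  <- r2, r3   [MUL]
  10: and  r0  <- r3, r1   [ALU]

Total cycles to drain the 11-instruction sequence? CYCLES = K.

CYCLES = 9

#0 head=0: xor.ALU+or.ALU i0&i1 dual
#1 head=2: xor.ALU+ld.MEM i2&i3 dual
#2 head=4: or.ALU i4 RAW r1
#3 head=5: or.ALU i5 WAW r3
#4 head=6: xor.ALU i6 RAW+WAW r3
#5 head=7: sub.ALU i7 RAW+WAW r3
#6 head=8: mul.MUL i8 no-port MUL/MUL
#7 head=9: mulh.MUL i9 WAW r0
#8 head=10: and.ALU i10 tail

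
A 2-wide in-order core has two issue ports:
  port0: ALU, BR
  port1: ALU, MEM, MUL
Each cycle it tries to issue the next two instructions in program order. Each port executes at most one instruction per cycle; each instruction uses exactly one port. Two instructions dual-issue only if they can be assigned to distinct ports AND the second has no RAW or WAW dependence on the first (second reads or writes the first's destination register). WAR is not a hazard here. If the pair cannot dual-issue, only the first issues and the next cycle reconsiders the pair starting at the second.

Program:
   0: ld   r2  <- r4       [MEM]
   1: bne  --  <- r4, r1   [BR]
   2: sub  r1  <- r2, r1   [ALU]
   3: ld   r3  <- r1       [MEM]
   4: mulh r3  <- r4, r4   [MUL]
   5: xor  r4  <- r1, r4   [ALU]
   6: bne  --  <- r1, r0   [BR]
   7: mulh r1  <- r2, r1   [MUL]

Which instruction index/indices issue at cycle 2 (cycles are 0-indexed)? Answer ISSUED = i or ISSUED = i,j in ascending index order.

c0: i0,i1 ld/bne  2-wide
c1: i2 sub  RAW r1
c2: i3 ld  no-port MEM/MUL
c3: i4,i5 mulh/xor  2-wide
c4: i6,i7 bne/mulh  2-wide

ISSUED = 3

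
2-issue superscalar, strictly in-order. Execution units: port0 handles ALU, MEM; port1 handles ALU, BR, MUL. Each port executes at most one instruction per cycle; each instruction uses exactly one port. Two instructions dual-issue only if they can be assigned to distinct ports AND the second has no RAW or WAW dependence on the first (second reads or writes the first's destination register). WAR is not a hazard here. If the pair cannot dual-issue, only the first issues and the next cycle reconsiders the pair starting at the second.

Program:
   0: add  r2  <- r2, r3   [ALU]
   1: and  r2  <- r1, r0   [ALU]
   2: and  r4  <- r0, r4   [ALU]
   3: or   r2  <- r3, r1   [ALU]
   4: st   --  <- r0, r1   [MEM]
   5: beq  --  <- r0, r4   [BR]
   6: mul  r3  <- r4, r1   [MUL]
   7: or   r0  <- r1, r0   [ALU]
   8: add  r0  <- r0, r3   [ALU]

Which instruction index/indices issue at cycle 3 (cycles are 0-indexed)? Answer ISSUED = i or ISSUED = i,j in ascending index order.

  cy0 -> i0 (add.ALU) WAW r2
  cy1 -> i1&i2 (and.ALU and.ALU) 2-wide
  cy2 -> i3&i4 (or.ALU st.MEM) 2-wide
  cy3 -> i5 (beq.BR) no-port BR/MUL
  cy4 -> i6&i7 (mul.MUL or.ALU) 2-wide
  cy5 -> i8 (add.ALU) tail

ISSUED = 5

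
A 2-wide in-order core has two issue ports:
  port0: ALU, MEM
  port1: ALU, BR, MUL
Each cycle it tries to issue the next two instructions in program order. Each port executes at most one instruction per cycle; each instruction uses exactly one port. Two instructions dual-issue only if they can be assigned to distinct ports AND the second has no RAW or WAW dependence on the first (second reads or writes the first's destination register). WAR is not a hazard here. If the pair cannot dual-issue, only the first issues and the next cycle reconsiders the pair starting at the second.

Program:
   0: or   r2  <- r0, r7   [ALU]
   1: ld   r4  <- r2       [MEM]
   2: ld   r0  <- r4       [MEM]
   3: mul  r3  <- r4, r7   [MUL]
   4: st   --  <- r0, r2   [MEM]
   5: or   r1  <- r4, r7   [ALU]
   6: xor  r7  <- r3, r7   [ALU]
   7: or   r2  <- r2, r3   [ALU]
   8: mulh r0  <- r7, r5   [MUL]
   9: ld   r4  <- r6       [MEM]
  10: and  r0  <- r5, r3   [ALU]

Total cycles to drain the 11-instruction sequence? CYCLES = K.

CYCLES = 7

t=0 i0:or ; RAW r2
t=1 i1:ld ; no-port MEM/MEM
t=2 i2/i3:ld;mul ; pair
t=3 i4/i5:st;or ; pair
t=4 i6/i7:xor;or ; pair
t=5 i8/i9:mulh;ld ; pair
t=6 i10:and ; tail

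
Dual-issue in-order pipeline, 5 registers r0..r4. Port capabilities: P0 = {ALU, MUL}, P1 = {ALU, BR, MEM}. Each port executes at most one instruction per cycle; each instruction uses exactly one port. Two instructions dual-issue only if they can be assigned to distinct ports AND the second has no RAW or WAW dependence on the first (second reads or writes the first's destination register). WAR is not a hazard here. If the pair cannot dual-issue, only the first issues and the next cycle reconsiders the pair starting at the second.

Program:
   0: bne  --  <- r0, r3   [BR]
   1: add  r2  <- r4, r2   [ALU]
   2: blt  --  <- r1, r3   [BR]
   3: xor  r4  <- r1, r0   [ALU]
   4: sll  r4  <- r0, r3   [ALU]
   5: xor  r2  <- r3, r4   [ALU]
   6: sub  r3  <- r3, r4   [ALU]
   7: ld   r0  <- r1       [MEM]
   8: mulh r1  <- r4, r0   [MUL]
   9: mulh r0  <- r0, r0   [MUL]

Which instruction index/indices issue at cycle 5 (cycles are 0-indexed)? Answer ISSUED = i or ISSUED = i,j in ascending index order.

[0] i0+i1  bne+add  -- 2-wide
[1] i2+i3  blt+xor  -- 2-wide
[2] i4  sll  -- RAW r4
[3] i5+i6  xor+sub  -- 2-wide
[4] i7  ld  -- RAW r0
[5] i8  mulh  -- no-port MUL/MUL
[6] i9  mulh  -- tail

ISSUED = 8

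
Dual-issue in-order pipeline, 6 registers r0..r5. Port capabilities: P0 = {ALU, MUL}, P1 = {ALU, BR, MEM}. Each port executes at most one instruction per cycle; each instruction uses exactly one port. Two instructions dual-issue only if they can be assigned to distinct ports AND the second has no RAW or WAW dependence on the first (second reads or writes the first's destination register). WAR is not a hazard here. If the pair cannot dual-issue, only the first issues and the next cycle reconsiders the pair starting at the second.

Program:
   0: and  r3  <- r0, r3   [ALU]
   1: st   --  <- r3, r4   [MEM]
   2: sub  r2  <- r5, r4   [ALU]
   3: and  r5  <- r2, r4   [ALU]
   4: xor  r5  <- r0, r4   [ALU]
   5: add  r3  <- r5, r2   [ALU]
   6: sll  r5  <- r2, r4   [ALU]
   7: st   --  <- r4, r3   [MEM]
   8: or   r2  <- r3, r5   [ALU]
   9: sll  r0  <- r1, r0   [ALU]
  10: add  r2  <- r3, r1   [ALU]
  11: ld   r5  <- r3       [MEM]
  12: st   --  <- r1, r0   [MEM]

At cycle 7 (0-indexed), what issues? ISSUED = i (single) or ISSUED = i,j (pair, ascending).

0. and @i0  | RAW r3
1. st;sub @i1&i2  | pair
2. and @i3  | WAW r5
3. xor @i4  | RAW r5
4. add;sll @i5&i6  | pair
5. st;or @i7&i8  | pair
6. sll;add @i9&i10  | pair
7. ld @i11  | no-port MEM/MEM
8. st @i12  | tail

ISSUED = 11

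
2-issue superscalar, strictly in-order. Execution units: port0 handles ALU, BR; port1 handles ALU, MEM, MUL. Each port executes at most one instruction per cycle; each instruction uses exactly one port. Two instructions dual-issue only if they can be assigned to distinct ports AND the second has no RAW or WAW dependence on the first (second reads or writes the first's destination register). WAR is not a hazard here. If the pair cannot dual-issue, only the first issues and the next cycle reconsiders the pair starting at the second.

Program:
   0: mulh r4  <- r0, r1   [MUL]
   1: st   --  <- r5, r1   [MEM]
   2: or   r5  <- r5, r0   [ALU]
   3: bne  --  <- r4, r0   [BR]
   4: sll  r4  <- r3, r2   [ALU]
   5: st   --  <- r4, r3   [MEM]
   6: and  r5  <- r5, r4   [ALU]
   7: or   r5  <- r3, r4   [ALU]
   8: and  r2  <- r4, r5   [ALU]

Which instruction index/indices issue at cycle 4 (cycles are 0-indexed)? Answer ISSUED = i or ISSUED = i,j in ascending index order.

#0 head=0: mulh i0 no-port MUL/MEM
#1 head=1: st or i1/i2 2-wide
#2 head=3: bne sll i3/i4 2-wide
#3 head=5: st and i5/i6 2-wide
#4 head=7: or i7 RAW r5
#5 head=8: and i8 tail

ISSUED = 7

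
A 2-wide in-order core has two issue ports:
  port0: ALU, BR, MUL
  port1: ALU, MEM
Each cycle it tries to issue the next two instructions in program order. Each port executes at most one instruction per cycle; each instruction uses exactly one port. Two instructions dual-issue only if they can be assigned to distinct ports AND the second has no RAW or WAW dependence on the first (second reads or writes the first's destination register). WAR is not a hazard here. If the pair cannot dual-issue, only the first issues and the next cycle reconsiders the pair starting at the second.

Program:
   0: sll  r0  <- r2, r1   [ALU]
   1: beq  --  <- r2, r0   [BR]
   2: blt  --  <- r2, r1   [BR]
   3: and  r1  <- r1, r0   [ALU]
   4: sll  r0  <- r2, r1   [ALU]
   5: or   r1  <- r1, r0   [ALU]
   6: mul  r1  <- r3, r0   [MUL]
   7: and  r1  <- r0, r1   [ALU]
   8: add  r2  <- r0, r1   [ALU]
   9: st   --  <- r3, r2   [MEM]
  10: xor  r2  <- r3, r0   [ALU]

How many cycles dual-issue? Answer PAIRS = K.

  cy0 -> i0 (sll.ALU) RAW r0
  cy1 -> i1 (beq.BR) no-port BR/BR
  cy2 -> i2+i3 (blt.BR;and.ALU) pair
  cy3 -> i4 (sll.ALU) RAW r0
  cy4 -> i5 (or.ALU) WAW r1
  cy5 -> i6 (mul.MUL) RAW+WAW r1
  cy6 -> i7 (and.ALU) RAW r1
  cy7 -> i8 (add.ALU) RAW r2
  cy8 -> i9+i10 (st.MEM;xor.ALU) pair

PAIRS = 2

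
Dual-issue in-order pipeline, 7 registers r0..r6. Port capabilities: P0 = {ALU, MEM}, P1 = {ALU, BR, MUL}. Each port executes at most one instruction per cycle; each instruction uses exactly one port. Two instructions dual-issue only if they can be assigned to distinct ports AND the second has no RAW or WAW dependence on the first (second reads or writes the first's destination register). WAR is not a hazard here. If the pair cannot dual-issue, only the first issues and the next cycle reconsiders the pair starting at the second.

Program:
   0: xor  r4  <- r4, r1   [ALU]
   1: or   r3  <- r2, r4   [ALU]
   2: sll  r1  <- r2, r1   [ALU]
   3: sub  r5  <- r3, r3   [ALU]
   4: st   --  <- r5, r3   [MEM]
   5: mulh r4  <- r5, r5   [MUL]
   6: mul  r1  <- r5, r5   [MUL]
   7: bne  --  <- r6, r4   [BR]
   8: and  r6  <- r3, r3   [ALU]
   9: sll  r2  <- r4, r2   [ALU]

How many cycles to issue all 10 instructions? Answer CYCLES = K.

CYCLES = 7

  cy0 -> i0 (xor.ALU) RAW r4
  cy1 -> i1/i2 (or.ALU+sll.ALU) 2-wide
  cy2 -> i3 (sub.ALU) RAW r5
  cy3 -> i4/i5 (st.MEM+mulh.MUL) 2-wide
  cy4 -> i6 (mul.MUL) no-port MUL/BR
  cy5 -> i7/i8 (bne.BR+and.ALU) 2-wide
  cy6 -> i9 (sll.ALU) tail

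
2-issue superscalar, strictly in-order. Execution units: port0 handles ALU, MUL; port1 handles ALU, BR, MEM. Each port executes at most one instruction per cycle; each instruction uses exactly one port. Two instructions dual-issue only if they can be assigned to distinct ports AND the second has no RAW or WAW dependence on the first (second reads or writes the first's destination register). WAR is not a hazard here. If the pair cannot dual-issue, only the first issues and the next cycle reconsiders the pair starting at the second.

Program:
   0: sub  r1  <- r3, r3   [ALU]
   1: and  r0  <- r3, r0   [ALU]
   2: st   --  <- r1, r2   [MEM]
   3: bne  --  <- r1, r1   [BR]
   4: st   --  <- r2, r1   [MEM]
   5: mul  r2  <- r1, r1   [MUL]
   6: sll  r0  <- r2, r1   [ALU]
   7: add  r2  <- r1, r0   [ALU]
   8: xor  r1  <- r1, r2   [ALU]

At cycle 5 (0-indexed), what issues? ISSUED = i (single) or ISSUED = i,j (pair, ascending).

0. sub.ALU and.ALU @i0/i1  | pair
1. st.MEM @i2  | no-port MEM/BR
2. bne.BR @i3  | no-port BR/MEM
3. st.MEM mul.MUL @i4/i5  | pair
4. sll.ALU @i6  | RAW r0
5. add.ALU @i7  | RAW r2
6. xor.ALU @i8  | tail

ISSUED = 7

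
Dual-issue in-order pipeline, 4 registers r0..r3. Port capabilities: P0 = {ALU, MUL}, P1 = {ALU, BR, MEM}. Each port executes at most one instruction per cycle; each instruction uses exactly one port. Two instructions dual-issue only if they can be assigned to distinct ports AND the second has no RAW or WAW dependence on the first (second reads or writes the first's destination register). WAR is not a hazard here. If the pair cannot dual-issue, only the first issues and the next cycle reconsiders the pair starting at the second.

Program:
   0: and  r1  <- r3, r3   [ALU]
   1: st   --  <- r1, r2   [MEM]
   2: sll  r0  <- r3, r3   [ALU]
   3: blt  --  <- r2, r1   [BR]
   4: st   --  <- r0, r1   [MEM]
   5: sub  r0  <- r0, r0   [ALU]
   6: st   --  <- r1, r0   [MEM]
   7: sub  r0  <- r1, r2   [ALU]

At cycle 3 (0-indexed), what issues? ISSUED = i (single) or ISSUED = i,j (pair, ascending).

ISSUED = 4,5

[0] i0  and.ALU  -- RAW r1
[1] i1+i2  st.MEM sll.ALU  -- pair
[2] i3  blt.BR  -- no-port BR/MEM
[3] i4+i5  st.MEM sub.ALU  -- pair
[4] i6+i7  st.MEM sub.ALU  -- pair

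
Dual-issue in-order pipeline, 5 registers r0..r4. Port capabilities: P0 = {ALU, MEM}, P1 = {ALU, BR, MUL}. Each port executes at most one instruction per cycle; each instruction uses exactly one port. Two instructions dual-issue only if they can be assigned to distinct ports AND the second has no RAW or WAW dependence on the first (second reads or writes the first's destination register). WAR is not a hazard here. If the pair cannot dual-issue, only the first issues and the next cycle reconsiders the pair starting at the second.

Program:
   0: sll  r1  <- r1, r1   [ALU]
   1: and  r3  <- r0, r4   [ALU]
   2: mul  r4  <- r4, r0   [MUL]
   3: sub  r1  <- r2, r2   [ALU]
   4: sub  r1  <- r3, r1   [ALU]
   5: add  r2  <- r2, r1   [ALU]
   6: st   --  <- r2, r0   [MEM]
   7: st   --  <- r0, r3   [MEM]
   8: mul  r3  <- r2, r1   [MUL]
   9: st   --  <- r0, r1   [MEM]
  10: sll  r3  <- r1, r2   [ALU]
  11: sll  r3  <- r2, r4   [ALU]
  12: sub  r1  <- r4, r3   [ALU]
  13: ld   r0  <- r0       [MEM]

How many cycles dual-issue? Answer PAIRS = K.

PAIRS = 5

t=0 i0&i1:sll and ; pair
t=1 i2&i3:mul sub ; pair
t=2 i4:sub ; RAW r1
t=3 i5:add ; RAW r2
t=4 i6:st ; no-port MEM/MEM
t=5 i7&i8:st mul ; pair
t=6 i9&i10:st sll ; pair
t=7 i11:sll ; RAW r3
t=8 i12&i13:sub ld ; pair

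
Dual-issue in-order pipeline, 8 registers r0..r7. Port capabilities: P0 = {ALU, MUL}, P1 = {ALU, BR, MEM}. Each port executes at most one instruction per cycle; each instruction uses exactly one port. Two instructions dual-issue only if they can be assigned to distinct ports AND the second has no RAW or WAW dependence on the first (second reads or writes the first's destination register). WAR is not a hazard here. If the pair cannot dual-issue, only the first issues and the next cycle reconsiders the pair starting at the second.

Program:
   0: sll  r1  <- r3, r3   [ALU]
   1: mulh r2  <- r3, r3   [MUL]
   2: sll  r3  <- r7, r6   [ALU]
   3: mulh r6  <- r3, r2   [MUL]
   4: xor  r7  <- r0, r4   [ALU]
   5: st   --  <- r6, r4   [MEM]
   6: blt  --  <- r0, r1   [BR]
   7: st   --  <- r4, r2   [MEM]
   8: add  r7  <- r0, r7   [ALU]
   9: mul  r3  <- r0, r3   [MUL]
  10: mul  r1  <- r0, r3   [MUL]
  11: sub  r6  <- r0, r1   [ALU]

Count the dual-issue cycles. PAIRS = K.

[0] i0,i1  sll.ALU+mulh.MUL  -- dual
[1] i2  sll.ALU  -- RAW r3
[2] i3,i4  mulh.MUL+xor.ALU  -- dual
[3] i5  st.MEM  -- no-port MEM/BR
[4] i6  blt.BR  -- no-port BR/MEM
[5] i7,i8  st.MEM+add.ALU  -- dual
[6] i9  mul.MUL  -- no-port MUL/MUL
[7] i10  mul.MUL  -- RAW r1
[8] i11  sub.ALU  -- tail

PAIRS = 3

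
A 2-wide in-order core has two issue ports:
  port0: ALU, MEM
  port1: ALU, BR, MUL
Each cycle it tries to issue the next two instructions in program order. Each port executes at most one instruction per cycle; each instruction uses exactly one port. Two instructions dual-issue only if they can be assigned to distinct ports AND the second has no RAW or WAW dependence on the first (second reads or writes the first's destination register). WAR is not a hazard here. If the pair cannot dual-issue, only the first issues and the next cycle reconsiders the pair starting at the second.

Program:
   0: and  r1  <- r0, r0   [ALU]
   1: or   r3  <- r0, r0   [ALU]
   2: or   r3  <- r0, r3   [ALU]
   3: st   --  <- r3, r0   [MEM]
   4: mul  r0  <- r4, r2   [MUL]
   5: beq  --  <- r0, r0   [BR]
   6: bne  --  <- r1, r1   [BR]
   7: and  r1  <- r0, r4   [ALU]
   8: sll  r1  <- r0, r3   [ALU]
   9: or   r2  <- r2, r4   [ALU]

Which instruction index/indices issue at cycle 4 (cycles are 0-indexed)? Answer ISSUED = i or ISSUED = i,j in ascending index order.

ISSUED = 6,7

0. and.ALU or.ALU @i0+i1  | 2-wide
1. or.ALU @i2  | RAW r3
2. st.MEM mul.MUL @i3+i4  | 2-wide
3. beq.BR @i5  | no-port BR/BR
4. bne.BR and.ALU @i6+i7  | 2-wide
5. sll.ALU or.ALU @i8+i9  | 2-wide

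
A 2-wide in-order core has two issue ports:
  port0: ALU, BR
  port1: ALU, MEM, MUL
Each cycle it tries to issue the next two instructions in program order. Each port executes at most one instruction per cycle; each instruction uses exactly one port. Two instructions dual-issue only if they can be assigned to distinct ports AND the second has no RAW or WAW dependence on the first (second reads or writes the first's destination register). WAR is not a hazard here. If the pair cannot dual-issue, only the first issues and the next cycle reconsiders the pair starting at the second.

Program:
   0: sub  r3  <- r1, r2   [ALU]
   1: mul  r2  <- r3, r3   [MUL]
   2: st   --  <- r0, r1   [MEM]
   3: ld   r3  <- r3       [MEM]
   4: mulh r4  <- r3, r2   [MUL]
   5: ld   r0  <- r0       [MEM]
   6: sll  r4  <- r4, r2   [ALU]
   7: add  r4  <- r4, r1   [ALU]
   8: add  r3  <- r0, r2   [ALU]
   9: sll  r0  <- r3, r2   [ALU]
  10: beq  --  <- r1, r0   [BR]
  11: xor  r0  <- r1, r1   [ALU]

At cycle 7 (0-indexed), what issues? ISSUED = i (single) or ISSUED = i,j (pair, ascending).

ISSUED = 9

[0] i0  sub.ALU  -- RAW r3
[1] i1  mul.MUL  -- no-port MUL/MEM
[2] i2  st.MEM  -- no-port MEM/MEM
[3] i3  ld.MEM  -- no-port MEM/MUL
[4] i4  mulh.MUL  -- no-port MUL/MEM
[5] i5/i6  ld.MEM sll.ALU  -- pair
[6] i7/i8  add.ALU add.ALU  -- pair
[7] i9  sll.ALU  -- RAW r0
[8] i10/i11  beq.BR xor.ALU  -- pair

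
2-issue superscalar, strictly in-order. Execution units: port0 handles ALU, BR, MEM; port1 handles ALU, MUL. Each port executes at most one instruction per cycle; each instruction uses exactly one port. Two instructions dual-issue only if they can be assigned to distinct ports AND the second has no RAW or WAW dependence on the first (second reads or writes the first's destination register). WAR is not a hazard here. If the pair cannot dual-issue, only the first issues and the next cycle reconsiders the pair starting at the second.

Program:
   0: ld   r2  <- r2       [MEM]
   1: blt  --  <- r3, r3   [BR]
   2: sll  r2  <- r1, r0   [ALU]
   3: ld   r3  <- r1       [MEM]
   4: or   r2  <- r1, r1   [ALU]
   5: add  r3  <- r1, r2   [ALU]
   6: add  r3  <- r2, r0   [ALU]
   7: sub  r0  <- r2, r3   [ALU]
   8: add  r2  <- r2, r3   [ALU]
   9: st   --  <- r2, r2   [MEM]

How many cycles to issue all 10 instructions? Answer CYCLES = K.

CYCLES = 7

#0 head=0: ld i0 no-port MEM/BR
#1 head=1: blt/sll i1,i2 dual
#2 head=3: ld/or i3,i4 dual
#3 head=5: add i5 WAW r3
#4 head=6: add i6 RAW r3
#5 head=7: sub/add i7,i8 dual
#6 head=9: st i9 tail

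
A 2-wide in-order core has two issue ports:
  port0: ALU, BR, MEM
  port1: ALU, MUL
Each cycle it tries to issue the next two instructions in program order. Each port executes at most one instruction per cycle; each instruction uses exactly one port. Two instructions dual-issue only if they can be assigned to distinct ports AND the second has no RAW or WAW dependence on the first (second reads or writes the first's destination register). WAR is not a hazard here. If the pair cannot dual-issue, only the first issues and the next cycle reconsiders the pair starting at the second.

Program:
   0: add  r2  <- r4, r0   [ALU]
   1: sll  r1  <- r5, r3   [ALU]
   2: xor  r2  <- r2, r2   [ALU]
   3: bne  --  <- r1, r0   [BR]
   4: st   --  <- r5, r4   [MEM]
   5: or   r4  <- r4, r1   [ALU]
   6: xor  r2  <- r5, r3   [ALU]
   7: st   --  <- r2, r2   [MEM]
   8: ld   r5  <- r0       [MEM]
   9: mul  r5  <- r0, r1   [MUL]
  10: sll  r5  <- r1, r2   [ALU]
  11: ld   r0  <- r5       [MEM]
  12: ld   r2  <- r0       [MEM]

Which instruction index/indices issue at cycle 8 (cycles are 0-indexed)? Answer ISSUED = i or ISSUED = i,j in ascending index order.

0. add.ALU/sll.ALU @i0+i1  | 2-wide
1. xor.ALU/bne.BR @i2+i3  | 2-wide
2. st.MEM/or.ALU @i4+i5  | 2-wide
3. xor.ALU @i6  | RAW r2
4. st.MEM @i7  | no-port MEM/MEM
5. ld.MEM @i8  | WAW r5
6. mul.MUL @i9  | WAW r5
7. sll.ALU @i10  | RAW r5
8. ld.MEM @i11  | no-port MEM/MEM
9. ld.MEM @i12  | tail

ISSUED = 11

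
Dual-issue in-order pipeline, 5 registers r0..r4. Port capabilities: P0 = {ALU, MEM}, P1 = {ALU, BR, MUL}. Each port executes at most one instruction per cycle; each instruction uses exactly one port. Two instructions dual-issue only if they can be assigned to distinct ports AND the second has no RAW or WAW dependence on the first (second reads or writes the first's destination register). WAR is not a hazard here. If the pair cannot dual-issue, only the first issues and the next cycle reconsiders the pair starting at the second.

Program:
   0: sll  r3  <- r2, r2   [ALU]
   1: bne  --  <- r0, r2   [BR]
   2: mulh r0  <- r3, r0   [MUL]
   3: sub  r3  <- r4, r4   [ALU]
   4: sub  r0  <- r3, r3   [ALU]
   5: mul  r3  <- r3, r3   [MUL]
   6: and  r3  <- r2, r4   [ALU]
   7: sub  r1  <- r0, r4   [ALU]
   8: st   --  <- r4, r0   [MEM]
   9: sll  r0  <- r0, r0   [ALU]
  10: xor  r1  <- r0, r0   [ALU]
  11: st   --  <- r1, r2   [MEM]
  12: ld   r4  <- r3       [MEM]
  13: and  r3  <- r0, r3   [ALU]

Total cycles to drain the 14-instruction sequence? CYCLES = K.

t=0 i0+i1:sll;bne ; pair
t=1 i2+i3:mulh;sub ; pair
t=2 i4+i5:sub;mul ; pair
t=3 i6+i7:and;sub ; pair
t=4 i8+i9:st;sll ; pair
t=5 i10:xor ; RAW r1
t=6 i11:st ; no-port MEM/MEM
t=7 i12+i13:ld;and ; pair

CYCLES = 8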